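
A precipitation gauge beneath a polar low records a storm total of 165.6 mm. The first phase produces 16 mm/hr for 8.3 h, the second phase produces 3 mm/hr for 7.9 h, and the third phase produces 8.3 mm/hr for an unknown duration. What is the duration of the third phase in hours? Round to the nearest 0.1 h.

duration ≈ 1.1 h

Known phases: 16 × 8.3 + 3 × 7.9 = 132.8 + 23.7 = 156.5 mm.
Remaining depth = 165.6 − 156.5 = 9.1 mm.
Duration = 9.1 / 8.3 = 1.1 h.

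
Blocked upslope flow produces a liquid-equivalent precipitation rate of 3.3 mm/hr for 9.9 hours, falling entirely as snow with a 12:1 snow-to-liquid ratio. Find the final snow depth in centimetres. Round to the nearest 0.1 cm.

Liquid-equivalent depth = 3.3 × 9.9 = 32.67 mm.
Snow depth = 32.67 mm × 12 = 392.04 mm = 39.2 cm.

snow depth ≈ 39.2 cm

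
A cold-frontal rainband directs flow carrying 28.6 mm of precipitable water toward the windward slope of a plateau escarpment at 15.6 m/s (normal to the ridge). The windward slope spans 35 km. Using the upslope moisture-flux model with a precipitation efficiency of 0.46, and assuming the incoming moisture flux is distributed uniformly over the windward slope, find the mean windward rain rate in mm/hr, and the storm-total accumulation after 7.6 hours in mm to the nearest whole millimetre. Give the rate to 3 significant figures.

Incoming column moisture flux per unit ridge length: F = V × PW = 15.6 × 28.6 = 446.16 mm·m/s.
Spread over the 35 km slope with efficiency ε = 0.46: R = ε·F/W = 0.46 × 446.16 / 35000 m = 5.864e-03 mm/s.
R = 5.864e-03 × 3600 = 21.1 mm/hr.
Over 7.6 h: total = 21.1 × 7.6 = 160.36 ≈ 160 mm.

R ≈ 21.1 mm/hr; total ≈ 160 mm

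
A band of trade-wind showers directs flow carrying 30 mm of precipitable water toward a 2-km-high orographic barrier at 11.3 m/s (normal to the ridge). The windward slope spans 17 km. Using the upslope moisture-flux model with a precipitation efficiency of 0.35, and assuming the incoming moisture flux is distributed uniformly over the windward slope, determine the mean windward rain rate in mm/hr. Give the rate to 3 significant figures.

R ≈ 25.1 mm/hr

Incoming column moisture flux per unit ridge length: F = V × PW = 11.3 × 30 = 339 mm·m/s.
Spread over the 17 km slope with efficiency ε = 0.35: R = ε·F/W = 0.35 × 339 / 17000 m = 6.979e-03 mm/s.
R = 6.979e-03 × 3600 = 25.1 mm/hr.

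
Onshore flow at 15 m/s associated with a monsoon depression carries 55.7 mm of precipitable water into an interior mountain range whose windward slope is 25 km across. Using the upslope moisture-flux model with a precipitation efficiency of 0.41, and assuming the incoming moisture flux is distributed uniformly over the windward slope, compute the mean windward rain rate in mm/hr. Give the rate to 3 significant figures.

R ≈ 49.3 mm/hr

Incoming column moisture flux per unit ridge length: F = V × PW = 15 × 55.7 = 835.5 mm·m/s.
Spread over the 25 km slope with efficiency ε = 0.41: R = ε·F/W = 0.41 × 835.5 / 25000 m = 1.370e-02 mm/s.
R = 1.370e-02 × 3600 = 49.3 mm/hr.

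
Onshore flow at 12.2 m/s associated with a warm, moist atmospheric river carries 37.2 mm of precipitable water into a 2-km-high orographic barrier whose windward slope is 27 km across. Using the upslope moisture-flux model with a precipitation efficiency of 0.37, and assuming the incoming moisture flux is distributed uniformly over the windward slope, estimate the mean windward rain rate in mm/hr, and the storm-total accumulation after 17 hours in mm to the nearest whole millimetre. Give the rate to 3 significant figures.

R ≈ 22.4 mm/hr; total ≈ 381 mm

Incoming column moisture flux per unit ridge length: F = V × PW = 12.2 × 37.2 = 453.84 mm·m/s.
Spread over the 27 km slope with efficiency ε = 0.37: R = ε·F/W = 0.37 × 453.84 / 27000 m = 6.219e-03 mm/s.
R = 6.219e-03 × 3600 = 22.4 mm/hr.
Over 17 h: total = 22.4 × 17 = 380.8 ≈ 381 mm.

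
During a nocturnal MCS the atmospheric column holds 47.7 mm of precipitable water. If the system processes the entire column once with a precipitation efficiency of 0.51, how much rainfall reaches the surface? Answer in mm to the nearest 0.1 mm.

rainfall ≈ 24.3 mm

Rainfall = ε × PW = 0.51 × 47.7 = 24.3 mm.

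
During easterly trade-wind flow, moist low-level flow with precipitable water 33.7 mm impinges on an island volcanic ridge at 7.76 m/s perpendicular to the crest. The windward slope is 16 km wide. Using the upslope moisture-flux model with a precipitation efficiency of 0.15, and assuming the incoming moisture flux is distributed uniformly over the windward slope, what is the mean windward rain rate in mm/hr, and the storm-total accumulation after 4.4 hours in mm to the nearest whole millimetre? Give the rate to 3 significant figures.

Incoming column moisture flux per unit ridge length: F = V × PW = 7.76 × 33.7 = 261.512 mm·m/s.
Spread over the 16 km slope with efficiency ε = 0.15: R = ε·F/W = 0.15 × 261.512 / 16000 m = 2.452e-03 mm/s.
R = 2.452e-03 × 3600 = 8.83 mm/hr.
Over 4.4 h: total = 8.83 × 4.4 = 38.852 ≈ 39 mm.

R ≈ 8.83 mm/hr; total ≈ 39 mm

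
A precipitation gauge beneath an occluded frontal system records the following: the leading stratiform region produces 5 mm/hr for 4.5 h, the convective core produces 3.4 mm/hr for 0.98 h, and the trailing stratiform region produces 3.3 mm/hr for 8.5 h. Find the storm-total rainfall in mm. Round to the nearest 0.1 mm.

total ≈ 53.9 mm

Total = Σ Rᵢ Δtᵢ = 5 × 4.5 + 3.4 × 0.98 + 3.3 × 8.5
      = 22.5 + 3.332 + 28.05 = 53.9 mm.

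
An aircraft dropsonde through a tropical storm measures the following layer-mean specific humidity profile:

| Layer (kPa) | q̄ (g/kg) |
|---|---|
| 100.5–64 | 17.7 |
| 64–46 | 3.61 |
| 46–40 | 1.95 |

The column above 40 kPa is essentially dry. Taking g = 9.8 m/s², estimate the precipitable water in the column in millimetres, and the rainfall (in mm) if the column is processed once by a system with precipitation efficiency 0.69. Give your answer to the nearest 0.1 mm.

Precipitable water is the column-integrated vapour mass per unit area: PW = (1/g) Σ q̄ Δp, with q in kg/kg and Δp in Pa (1 kg/m² of water = 1 mm).
Layer 100.5–64 kPa: Δp = 365 hPa = 36500 Pa, q̄ = 0.0177 kg/kg → 0.0177 × 36500 / 9.8 = 65.92 mm
Layer 64–46 kPa: Δp = 180 hPa = 18000 Pa, q̄ = 0.00361 kg/kg → 0.00361 × 18000 / 9.8 = 6.63 mm
Layer 46–40 kPa: Δp = 60 hPa = 6000 Pa, q̄ = 0.00195 kg/kg → 0.00195 × 6000 / 9.8 = 1.19 mm
PW = 65.92 + 6.63 + 1.19 = 73.74 ≈ 73.7 mm.
Rainfall = ε × PW = 0.69 × 73.7 = 50.9 mm.

PW ≈ 73.7 mm; rainfall ≈ 50.9 mm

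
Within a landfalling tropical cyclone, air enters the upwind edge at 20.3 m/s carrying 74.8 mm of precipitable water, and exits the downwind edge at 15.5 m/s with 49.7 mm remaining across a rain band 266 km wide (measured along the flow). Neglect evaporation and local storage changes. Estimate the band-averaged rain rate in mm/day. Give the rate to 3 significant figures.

R ≈ 243 mm/day

Column moisture flux per unit crosswind length is F = V × PW.
Inflow: F_in = 20.3 × 74.8 = 1518.44 mm·m/s
Outflow: F_out = 15.5 × 49.7 = 770.35 mm·m/s
Steady-state rate R = (F_in − F_out)/L = (1518.44 − 770.35) / 266000 m = 2.812e-03 mm/s.
R = 2.812e-03 × 3600 × 24 = 243 mm/day.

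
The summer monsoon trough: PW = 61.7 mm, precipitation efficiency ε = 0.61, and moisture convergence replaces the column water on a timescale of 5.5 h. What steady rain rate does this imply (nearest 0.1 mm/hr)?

R ≈ 6.8 mm/hr

Each overturning extracts ε × PW = 0.61 × 61.7 = 37.637 mm.
Rate = ε·PW / τ = 37.637 / 5.5 h = 6.8 mm/hr.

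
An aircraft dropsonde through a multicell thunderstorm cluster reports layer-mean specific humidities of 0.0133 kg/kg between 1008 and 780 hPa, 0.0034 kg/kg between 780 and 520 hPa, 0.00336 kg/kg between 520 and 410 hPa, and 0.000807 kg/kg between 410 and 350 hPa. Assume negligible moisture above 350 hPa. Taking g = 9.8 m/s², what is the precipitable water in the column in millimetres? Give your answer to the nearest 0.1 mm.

PW ≈ 44.2 mm

Precipitable water is the column-integrated vapour mass per unit area: PW = (1/g) Σ q̄ Δp, with q in kg/kg and Δp in Pa (1 kg/m² of water = 1 mm).
Layer 1008–780 hPa: Δp = 228 hPa = 22800 Pa, q̄ = 0.0133 kg/kg → 0.0133 × 22800 / 9.8 = 30.94 mm
Layer 780–520 hPa: Δp = 260 hPa = 26000 Pa, q̄ = 0.0034 kg/kg → 0.0034 × 26000 / 9.8 = 9.02 mm
Layer 520–410 hPa: Δp = 110 hPa = 11000 Pa, q̄ = 0.00336 kg/kg → 0.00336 × 11000 / 9.8 = 3.77 mm
Layer 410–350 hPa: Δp = 60 hPa = 6000 Pa, q̄ = 0.000807 kg/kg → 0.000807 × 6000 / 9.8 = 0.49 mm
PW = 30.94 + 9.02 + 3.77 + 0.49 = 44.22 ≈ 44.2 mm.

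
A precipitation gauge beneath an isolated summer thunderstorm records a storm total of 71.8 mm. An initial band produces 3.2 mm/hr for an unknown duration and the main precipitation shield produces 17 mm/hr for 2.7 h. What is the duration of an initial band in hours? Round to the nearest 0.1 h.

duration ≈ 8.1 h

Known phases: 17 × 2.7 = 45.9 mm.
Remaining depth = 71.8 − 45.9 = 25.9 mm.
Duration = 25.9 / 3.2 = 8.1 h.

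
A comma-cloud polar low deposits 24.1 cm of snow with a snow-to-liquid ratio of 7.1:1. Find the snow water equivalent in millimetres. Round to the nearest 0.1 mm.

SWE = snow depth / ratio = 24.1 cm / 7.1 = 3.394 cm = 33.9 mm.

SWE ≈ 33.9 mm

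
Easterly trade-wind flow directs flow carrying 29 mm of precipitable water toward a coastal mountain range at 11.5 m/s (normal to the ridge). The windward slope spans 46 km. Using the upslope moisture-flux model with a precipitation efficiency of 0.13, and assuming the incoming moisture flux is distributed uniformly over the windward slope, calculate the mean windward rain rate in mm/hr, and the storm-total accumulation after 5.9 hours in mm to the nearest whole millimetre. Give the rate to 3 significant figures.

R ≈ 3.39 mm/hr; total ≈ 20 mm

Incoming column moisture flux per unit ridge length: F = V × PW = 11.5 × 29 = 333.5 mm·m/s.
Spread over the 46 km slope with efficiency ε = 0.13: R = ε·F/W = 0.13 × 333.5 / 46000 m = 9.425e-04 mm/s.
R = 9.425e-04 × 3600 = 3.39 mm/hr.
Over 5.9 h: total = 3.39 × 5.9 = 20.001 ≈ 20 mm.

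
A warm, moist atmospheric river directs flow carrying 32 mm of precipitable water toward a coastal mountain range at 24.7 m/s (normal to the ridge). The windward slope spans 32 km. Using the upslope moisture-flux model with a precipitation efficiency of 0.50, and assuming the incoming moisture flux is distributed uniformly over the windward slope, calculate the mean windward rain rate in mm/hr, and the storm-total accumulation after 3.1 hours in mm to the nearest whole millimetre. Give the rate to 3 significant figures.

R ≈ 44.5 mm/hr; total ≈ 138 mm

Incoming column moisture flux per unit ridge length: F = V × PW = 24.7 × 32 = 790.4 mm·m/s.
Spread over the 32 km slope with efficiency ε = 0.50: R = ε·F/W = 0.50 × 790.4 / 32000 m = 1.235e-02 mm/s.
R = 1.235e-02 × 3600 = 44.5 mm/hr.
Over 3.1 h: total = 44.5 × 3.1 = 137.95 ≈ 138 mm.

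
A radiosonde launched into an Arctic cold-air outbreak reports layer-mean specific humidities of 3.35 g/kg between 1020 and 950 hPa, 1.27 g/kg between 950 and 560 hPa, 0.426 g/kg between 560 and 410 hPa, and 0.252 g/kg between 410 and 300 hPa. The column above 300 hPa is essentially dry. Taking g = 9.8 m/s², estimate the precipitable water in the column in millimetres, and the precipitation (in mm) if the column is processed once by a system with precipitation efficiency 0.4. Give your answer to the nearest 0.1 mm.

Precipitable water is the column-integrated vapour mass per unit area: PW = (1/g) Σ q̄ Δp, with q in kg/kg and Δp in Pa (1 kg/m² of water = 1 mm).
Layer 1020–950 hPa: Δp = 70 hPa = 7000 Pa, q̄ = 0.00335 kg/kg → 0.00335 × 7000 / 9.8 = 2.39 mm
Layer 950–560 hPa: Δp = 390 hPa = 39000 Pa, q̄ = 0.00127 kg/kg → 0.00127 × 39000 / 9.8 = 5.05 mm
Layer 560–410 hPa: Δp = 150 hPa = 15000 Pa, q̄ = 0.000426 kg/kg → 0.000426 × 15000 / 9.8 = 0.65 mm
Layer 410–300 hPa: Δp = 110 hPa = 11000 Pa, q̄ = 0.000252 kg/kg → 0.000252 × 11000 / 9.8 = 0.28 mm
PW = 2.39 + 5.05 + 0.65 + 0.28 = 8.37 ≈ 8.4 mm.
Precipitation = ε × PW = 0.4 × 8.4 = 3.4 mm.

PW ≈ 8.4 mm; precipitation ≈ 3.4 mm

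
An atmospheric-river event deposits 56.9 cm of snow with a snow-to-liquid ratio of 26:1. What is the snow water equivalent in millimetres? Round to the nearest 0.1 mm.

SWE = snow depth / ratio = 56.9 cm / 26 = 2.188 cm = 21.9 mm.

SWE ≈ 21.9 mm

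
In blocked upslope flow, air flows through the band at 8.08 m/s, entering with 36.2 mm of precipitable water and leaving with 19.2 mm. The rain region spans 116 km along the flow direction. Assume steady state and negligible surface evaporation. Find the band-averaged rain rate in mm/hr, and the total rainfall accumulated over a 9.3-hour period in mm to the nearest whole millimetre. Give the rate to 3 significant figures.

Column moisture flux per unit crosswind length is F = V × PW.
Inflow: F_in = 8.08 × 36.2 = 292.496 mm·m/s
Outflow: F_out = 8.08 × 19.2 = 155.136 mm·m/s
Steady-state rate R = (F_in − F_out)/L = (292.496 − 155.136) / 116000 m = 1.184e-03 mm/s.
R = 1.184e-03 × 3600 = 4.26 mm/hr.
Over 9.3 h: total = 4.26 × 9.3 = 39.618 ≈ 40 mm.

R ≈ 4.26 mm/hr; total ≈ 40 mm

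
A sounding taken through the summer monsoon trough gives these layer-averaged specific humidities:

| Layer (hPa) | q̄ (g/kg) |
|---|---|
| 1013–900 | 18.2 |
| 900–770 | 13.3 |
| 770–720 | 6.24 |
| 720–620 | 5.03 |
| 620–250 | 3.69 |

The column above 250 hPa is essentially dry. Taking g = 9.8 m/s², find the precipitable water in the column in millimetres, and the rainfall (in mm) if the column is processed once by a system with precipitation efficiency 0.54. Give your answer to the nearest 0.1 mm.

Precipitable water is the column-integrated vapour mass per unit area: PW = (1/g) Σ q̄ Δp, with q in kg/kg and Δp in Pa (1 kg/m² of water = 1 mm).
Layer 1013–900 hPa: Δp = 113 hPa = 11300 Pa, q̄ = 0.0182 kg/kg → 0.0182 × 11300 / 9.8 = 20.99 mm
Layer 900–770 hPa: Δp = 130 hPa = 13000 Pa, q̄ = 0.0133 kg/kg → 0.0133 × 13000 / 9.8 = 17.64 mm
Layer 770–720 hPa: Δp = 50 hPa = 5000 Pa, q̄ = 0.00624 kg/kg → 0.00624 × 5000 / 9.8 = 3.18 mm
Layer 720–620 hPa: Δp = 100 hPa = 10000 Pa, q̄ = 0.00503 kg/kg → 0.00503 × 10000 / 9.8 = 5.13 mm
Layer 620–250 hPa: Δp = 370 hPa = 37000 Pa, q̄ = 0.00369 kg/kg → 0.00369 × 37000 / 9.8 = 13.93 mm
PW = 20.99 + 17.64 + 3.18 + 5.13 + 13.93 = 60.87 ≈ 60.9 mm.
Rainfall = ε × PW = 0.54 × 60.9 = 32.9 mm.

PW ≈ 60.9 mm; rainfall ≈ 32.9 mm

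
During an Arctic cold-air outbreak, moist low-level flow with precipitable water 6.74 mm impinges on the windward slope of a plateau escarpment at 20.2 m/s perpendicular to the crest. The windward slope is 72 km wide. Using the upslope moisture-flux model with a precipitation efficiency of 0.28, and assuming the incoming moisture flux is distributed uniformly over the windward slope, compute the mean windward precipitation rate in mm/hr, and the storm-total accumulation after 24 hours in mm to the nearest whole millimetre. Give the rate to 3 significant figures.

R ≈ 1.91 mm/hr; total ≈ 46 mm

Incoming column moisture flux per unit ridge length: F = V × PW = 20.2 × 6.74 = 136.148 mm·m/s.
Spread over the 72 km slope with efficiency ε = 0.28: R = ε·F/W = 0.28 × 136.148 / 72000 m = 5.295e-04 mm/s.
R = 5.295e-04 × 3600 = 1.91 mm/hr.
Over 24 h: total = 1.91 × 24 = 45.84 ≈ 46 mm.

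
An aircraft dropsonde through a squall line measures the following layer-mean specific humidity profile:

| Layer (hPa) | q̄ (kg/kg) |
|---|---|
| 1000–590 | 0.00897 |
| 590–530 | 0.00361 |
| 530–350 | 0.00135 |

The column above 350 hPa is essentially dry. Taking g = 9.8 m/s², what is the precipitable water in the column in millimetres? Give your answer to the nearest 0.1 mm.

Precipitable water is the column-integrated vapour mass per unit area: PW = (1/g) Σ q̄ Δp, with q in kg/kg and Δp in Pa (1 kg/m² of water = 1 mm).
Layer 1000–590 hPa: Δp = 410 hPa = 41000 Pa, q̄ = 0.00897 kg/kg → 0.00897 × 41000 / 9.8 = 37.53 mm
Layer 590–530 hPa: Δp = 60 hPa = 6000 Pa, q̄ = 0.00361 kg/kg → 0.00361 × 6000 / 9.8 = 2.21 mm
Layer 530–350 hPa: Δp = 180 hPa = 18000 Pa, q̄ = 0.00135 kg/kg → 0.00135 × 18000 / 9.8 = 2.48 mm
PW = 37.53 + 2.21 + 2.48 = 42.22 ≈ 42.2 mm.

PW ≈ 42.2 mm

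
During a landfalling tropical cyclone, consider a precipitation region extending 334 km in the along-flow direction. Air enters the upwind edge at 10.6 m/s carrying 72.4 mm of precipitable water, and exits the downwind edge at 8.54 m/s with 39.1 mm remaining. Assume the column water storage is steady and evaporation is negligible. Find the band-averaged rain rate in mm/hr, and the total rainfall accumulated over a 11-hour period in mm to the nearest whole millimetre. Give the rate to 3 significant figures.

R ≈ 4.67 mm/hr; total ≈ 51 mm

Column moisture flux per unit crosswind length is F = V × PW.
Inflow: F_in = 10.6 × 72.4 = 767.44 mm·m/s
Outflow: F_out = 8.54 × 39.1 = 333.914 mm·m/s
Steady-state rate R = (F_in − F_out)/L = (767.44 − 333.914) / 334000 m = 1.298e-03 mm/s.
R = 1.298e-03 × 3600 = 4.67 mm/hr.
Over 11 h: total = 4.67 × 11 = 51.37 ≈ 51 mm.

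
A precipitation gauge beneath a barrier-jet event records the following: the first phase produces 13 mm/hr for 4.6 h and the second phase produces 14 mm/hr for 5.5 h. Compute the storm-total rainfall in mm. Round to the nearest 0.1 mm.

total ≈ 136.8 mm

Total = Σ Rᵢ Δtᵢ = 13 × 4.6 + 14 × 5.5
      = 59.8 + 77 = 136.8 mm.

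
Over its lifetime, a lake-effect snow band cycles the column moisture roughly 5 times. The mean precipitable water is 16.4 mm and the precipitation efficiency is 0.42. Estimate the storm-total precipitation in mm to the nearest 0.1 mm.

Each cycle deposits ε × PW = 0.42 × 16.4 = 6.888 mm.
Over 5 cycles: 5 × 6.888 = 34.4 mm.

precipitation ≈ 34.4 mm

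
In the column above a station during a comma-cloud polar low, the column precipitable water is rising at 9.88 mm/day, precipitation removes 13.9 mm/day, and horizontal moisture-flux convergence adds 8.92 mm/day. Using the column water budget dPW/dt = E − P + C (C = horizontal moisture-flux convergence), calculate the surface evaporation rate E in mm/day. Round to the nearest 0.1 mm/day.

E ≈ 14.9 mm/day

dPW/dt = +9.88 mm/day.
E = dPW/dt + P − C = (+9.88) + 13.9 − (8.92) = 14.9 mm/day.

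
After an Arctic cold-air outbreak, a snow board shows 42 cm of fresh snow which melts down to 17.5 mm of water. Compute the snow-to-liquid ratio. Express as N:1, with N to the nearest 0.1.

ratio ≈ 24.0

Ratio = snow depth / SWE = 420 mm / 17.5 mm = 24.0, i.e. 24.0:1.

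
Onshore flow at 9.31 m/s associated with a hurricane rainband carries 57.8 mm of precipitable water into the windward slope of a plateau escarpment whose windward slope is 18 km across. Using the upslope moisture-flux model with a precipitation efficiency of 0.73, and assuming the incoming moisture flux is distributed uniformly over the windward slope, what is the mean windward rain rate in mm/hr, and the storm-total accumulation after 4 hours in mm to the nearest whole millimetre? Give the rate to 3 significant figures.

R ≈ 78.6 mm/hr; total ≈ 314 mm

Incoming column moisture flux per unit ridge length: F = V × PW = 9.31 × 57.8 = 538.118 mm·m/s.
Spread over the 18 km slope with efficiency ε = 0.73: R = ε·F/W = 0.73 × 538.118 / 18000 m = 2.182e-02 mm/s.
R = 2.182e-02 × 3600 = 78.6 mm/hr.
Over 4 h: total = 78.6 × 4 = 314.4 ≈ 314 mm.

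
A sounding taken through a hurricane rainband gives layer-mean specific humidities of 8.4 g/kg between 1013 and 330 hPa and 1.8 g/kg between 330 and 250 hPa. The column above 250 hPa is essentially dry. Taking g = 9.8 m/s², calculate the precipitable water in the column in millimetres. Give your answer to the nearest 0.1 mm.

Precipitable water is the column-integrated vapour mass per unit area: PW = (1/g) Σ q̄ Δp, with q in kg/kg and Δp in Pa (1 kg/m² of water = 1 mm).
Layer 1013–330 hPa: Δp = 683 hPa = 68300 Pa, q̄ = 0.0084 kg/kg → 0.0084 × 68300 / 9.8 = 58.54 mm
Layer 330–250 hPa: Δp = 80 hPa = 8000 Pa, q̄ = 0.0018 kg/kg → 0.0018 × 8000 / 9.8 = 1.47 mm
PW = 58.54 + 1.47 = 60.01 ≈ 60.0 mm.

PW ≈ 60.0 mm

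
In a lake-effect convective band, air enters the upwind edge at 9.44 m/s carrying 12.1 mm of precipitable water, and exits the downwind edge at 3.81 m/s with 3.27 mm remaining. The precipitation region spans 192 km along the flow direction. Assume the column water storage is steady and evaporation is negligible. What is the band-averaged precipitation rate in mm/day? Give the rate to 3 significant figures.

Column moisture flux per unit crosswind length is F = V × PW.
Inflow: F_in = 9.44 × 12.1 = 114.224 mm·m/s
Outflow: F_out = 3.81 × 3.27 = 12.4587 mm·m/s
Steady-state rate R = (F_in − F_out)/L = (114.224 − 12.4587) / 192000 m = 5.300e-04 mm/s.
R = 5.300e-04 × 3600 × 24 = 45.8 mm/day.

R ≈ 45.8 mm/day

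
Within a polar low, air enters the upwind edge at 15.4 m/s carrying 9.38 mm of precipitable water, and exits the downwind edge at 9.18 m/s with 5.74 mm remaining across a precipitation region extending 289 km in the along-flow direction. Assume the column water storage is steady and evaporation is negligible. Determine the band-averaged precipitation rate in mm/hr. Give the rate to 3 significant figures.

Column moisture flux per unit crosswind length is F = V × PW.
Inflow: F_in = 15.4 × 9.38 = 144.452 mm·m/s
Outflow: F_out = 9.18 × 5.74 = 52.6932 mm·m/s
Steady-state rate R = (F_in − F_out)/L = (144.452 − 52.6932) / 289000 m = 3.175e-04 mm/s.
R = 3.175e-04 × 3600 = 1.14 mm/hr.

R ≈ 1.14 mm/hr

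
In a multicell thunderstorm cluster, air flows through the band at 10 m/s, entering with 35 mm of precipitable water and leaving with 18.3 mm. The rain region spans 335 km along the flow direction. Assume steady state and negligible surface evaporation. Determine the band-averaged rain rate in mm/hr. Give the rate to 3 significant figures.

R ≈ 1.79 mm/hr

Column moisture flux per unit crosswind length is F = V × PW.
Inflow: F_in = 10 × 35 = 350 mm·m/s
Outflow: F_out = 10 × 18.3 = 183 mm·m/s
Steady-state rate R = (F_in − F_out)/L = (350 − 183) / 335000 m = 4.985e-04 mm/s.
R = 4.985e-04 × 3600 = 1.79 mm/hr.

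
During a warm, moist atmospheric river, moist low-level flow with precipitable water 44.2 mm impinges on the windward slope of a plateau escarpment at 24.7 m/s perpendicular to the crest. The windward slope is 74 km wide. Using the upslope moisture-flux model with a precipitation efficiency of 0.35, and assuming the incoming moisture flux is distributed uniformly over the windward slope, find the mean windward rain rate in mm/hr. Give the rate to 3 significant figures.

R ≈ 18.6 mm/hr

Incoming column moisture flux per unit ridge length: F = V × PW = 24.7 × 44.2 = 1091.74 mm·m/s.
Spread over the 74 km slope with efficiency ε = 0.35: R = ε·F/W = 0.35 × 1091.74 / 74000 m = 5.164e-03 mm/s.
R = 5.164e-03 × 3600 = 18.6 mm/hr.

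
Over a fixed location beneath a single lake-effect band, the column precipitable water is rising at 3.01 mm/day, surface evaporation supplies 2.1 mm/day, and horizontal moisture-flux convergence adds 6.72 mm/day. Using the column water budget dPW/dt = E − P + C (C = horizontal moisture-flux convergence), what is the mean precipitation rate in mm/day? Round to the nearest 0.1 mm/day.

dPW/dt = +3.01 mm/day.
P = E + C − dPW/dt = 2.1 + (6.72) − (+3.01) = 5.8 mm/day.

P ≈ 5.8 mm/day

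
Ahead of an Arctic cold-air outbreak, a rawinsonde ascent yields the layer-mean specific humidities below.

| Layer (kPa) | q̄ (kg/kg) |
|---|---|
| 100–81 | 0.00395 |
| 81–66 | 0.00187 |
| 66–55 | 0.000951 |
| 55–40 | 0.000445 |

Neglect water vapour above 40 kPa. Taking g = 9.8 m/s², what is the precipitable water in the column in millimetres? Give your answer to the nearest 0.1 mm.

Precipitable water is the column-integrated vapour mass per unit area: PW = (1/g) Σ q̄ Δp, with q in kg/kg and Δp in Pa (1 kg/m² of water = 1 mm).
Layer 100–81 kPa: Δp = 190 hPa = 19000 Pa, q̄ = 0.00395 kg/kg → 0.00395 × 19000 / 9.8 = 7.66 mm
Layer 81–66 kPa: Δp = 150 hPa = 15000 Pa, q̄ = 0.00187 kg/kg → 0.00187 × 15000 / 9.8 = 2.86 mm
Layer 66–55 kPa: Δp = 110 hPa = 11000 Pa, q̄ = 0.000951 kg/kg → 0.000951 × 11000 / 9.8 = 1.07 mm
Layer 55–40 kPa: Δp = 150 hPa = 15000 Pa, q̄ = 0.000445 kg/kg → 0.000445 × 15000 / 9.8 = 0.68 mm
PW = 7.66 + 2.86 + 1.07 + 0.68 = 12.27 ≈ 12.3 mm.

PW ≈ 12.3 mm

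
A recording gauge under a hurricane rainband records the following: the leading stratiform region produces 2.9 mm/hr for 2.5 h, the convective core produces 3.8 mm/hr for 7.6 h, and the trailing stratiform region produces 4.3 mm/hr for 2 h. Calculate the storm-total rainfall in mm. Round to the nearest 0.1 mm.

total ≈ 44.7 mm

Total = Σ Rᵢ Δtᵢ = 2.9 × 2.5 + 3.8 × 7.6 + 4.3 × 2
      = 7.25 + 28.88 + 8.6 = 44.7 mm.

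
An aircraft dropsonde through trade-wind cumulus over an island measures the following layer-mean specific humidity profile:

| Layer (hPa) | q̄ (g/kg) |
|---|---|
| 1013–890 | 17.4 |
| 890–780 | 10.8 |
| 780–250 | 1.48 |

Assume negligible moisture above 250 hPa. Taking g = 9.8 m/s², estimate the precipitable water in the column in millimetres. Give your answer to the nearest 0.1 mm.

PW ≈ 42.0 mm

Precipitable water is the column-integrated vapour mass per unit area: PW = (1/g) Σ q̄ Δp, with q in kg/kg and Δp in Pa (1 kg/m² of water = 1 mm).
Layer 1013–890 hPa: Δp = 123 hPa = 12300 Pa, q̄ = 0.0174 kg/kg → 0.0174 × 12300 / 9.8 = 21.84 mm
Layer 890–780 hPa: Δp = 110 hPa = 11000 Pa, q̄ = 0.0108 kg/kg → 0.0108 × 11000 / 9.8 = 12.12 mm
Layer 780–250 hPa: Δp = 530 hPa = 53000 Pa, q̄ = 0.00148 kg/kg → 0.00148 × 53000 / 9.8 = 8.00 mm
PW = 21.84 + 12.12 + 8.00 = 41.96 ≈ 42.0 mm.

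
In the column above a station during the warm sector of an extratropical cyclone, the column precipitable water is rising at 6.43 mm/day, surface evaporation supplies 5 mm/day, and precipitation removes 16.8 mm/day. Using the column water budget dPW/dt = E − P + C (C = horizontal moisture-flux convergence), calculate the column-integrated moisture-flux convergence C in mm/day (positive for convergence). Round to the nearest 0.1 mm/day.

dPW/dt = +6.43 mm/day.
C = dPW/dt − E + P = (+6.43) − 5 + 16.8 = 18.2 mm/day.

C ≈ 18.2 mm/day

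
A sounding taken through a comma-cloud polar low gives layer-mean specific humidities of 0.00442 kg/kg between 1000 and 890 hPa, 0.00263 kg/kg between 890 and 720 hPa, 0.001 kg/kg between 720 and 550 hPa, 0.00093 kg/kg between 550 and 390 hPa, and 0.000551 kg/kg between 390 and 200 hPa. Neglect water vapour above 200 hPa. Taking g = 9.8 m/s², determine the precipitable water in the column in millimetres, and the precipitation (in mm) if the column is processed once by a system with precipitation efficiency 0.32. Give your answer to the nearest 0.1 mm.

Precipitable water is the column-integrated vapour mass per unit area: PW = (1/g) Σ q̄ Δp, with q in kg/kg and Δp in Pa (1 kg/m² of water = 1 mm).
Layer 1000–890 hPa: Δp = 110 hPa = 11000 Pa, q̄ = 0.00442 kg/kg → 0.00442 × 11000 / 9.8 = 4.96 mm
Layer 890–720 hPa: Δp = 170 hPa = 17000 Pa, q̄ = 0.00263 kg/kg → 0.00263 × 17000 / 9.8 = 4.56 mm
Layer 720–550 hPa: Δp = 170 hPa = 17000 Pa, q̄ = 0.001 kg/kg → 0.001 × 17000 / 9.8 = 1.73 mm
Layer 550–390 hPa: Δp = 160 hPa = 16000 Pa, q̄ = 0.00093 kg/kg → 0.00093 × 16000 / 9.8 = 1.52 mm
Layer 390–200 hPa: Δp = 190 hPa = 19000 Pa, q̄ = 0.000551 kg/kg → 0.000551 × 19000 / 9.8 = 1.07 mm
PW = 4.96 + 4.56 + 1.73 + 1.52 + 1.07 = 13.84 ≈ 13.8 mm.
Precipitation = ε × PW = 0.32 × 13.8 = 4.4 mm.

PW ≈ 13.8 mm; precipitation ≈ 4.4 mm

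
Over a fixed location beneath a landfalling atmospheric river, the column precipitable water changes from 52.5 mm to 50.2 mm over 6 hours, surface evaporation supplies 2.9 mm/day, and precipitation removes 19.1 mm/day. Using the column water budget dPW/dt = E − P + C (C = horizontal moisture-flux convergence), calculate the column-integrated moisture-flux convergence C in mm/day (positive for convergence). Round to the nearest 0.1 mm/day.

C ≈ 7.0 mm/day

dPW/dt = (50.2 − 52.5) mm / (6/24 day) = -9.200 mm/day.
C = dPW/dt − E + P = (-9.200) − 2.9 + 19.1 = 7.0 mm/day.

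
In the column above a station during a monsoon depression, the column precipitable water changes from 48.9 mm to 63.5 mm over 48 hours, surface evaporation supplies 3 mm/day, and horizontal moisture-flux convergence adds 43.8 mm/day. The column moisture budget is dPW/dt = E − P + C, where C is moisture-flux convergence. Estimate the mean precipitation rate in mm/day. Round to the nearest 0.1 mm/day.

dPW/dt = (63.5 − 48.9) mm / (48/24 day) = +7.300 mm/day.
P = E + C − dPW/dt = 3 + (43.8) − (+7.300) = 39.5 mm/day.

P ≈ 39.5 mm/day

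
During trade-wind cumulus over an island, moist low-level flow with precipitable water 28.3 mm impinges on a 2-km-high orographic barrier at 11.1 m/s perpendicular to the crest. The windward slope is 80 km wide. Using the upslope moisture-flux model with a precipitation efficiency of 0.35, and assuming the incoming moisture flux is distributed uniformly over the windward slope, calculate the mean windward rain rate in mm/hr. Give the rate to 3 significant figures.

R ≈ 4.95 mm/hr

Incoming column moisture flux per unit ridge length: F = V × PW = 11.1 × 28.3 = 314.13 mm·m/s.
Spread over the 80 km slope with efficiency ε = 0.35: R = ε·F/W = 0.35 × 314.13 / 80000 m = 1.374e-03 mm/s.
R = 1.374e-03 × 3600 = 4.95 mm/hr.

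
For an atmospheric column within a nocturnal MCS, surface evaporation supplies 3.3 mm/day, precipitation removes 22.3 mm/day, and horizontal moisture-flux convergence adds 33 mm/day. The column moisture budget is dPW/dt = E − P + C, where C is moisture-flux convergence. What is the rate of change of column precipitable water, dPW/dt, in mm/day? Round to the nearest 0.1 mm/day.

dPW/dt ≈ 14.0 mm/day

dPW/dt = E − P + C = 3.3 − 22.3 + (33) = 14.0 mm/day.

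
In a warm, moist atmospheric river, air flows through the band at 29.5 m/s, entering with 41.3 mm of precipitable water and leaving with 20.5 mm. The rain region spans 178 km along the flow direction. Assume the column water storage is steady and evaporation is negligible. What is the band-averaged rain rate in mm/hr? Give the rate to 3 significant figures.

Column moisture flux per unit crosswind length is F = V × PW.
Inflow: F_in = 29.5 × 41.3 = 1218.35 mm·m/s
Outflow: F_out = 29.5 × 20.5 = 604.75 mm·m/s
Steady-state rate R = (F_in − F_out)/L = (1218.35 − 604.75) / 178000 m = 3.447e-03 mm/s.
R = 3.447e-03 × 3600 = 12.4 mm/hr.

R ≈ 12.4 mm/hr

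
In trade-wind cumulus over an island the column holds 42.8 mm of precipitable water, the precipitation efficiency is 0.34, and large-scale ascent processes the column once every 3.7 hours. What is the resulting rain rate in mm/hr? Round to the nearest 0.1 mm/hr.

Each overturning extracts ε × PW = 0.34 × 42.8 = 14.552 mm.
Rate = ε·PW / τ = 14.552 / 3.7 h = 3.9 mm/hr.

R ≈ 3.9 mm/hr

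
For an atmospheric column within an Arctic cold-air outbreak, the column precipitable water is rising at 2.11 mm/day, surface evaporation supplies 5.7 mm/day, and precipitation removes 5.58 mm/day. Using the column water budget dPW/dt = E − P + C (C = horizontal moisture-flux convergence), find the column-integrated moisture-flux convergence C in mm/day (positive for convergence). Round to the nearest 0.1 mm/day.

dPW/dt = +2.11 mm/day.
C = dPW/dt − E + P = (+2.11) − 5.7 + 5.58 = 2.0 mm/day.

C ≈ 2.0 mm/day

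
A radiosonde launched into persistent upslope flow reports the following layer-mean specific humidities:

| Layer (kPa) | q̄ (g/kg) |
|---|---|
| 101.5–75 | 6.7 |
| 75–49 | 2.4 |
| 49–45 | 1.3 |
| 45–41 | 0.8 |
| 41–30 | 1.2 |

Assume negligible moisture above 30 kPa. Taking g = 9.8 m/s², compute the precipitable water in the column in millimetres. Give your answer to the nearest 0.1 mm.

PW ≈ 26.7 mm

Precipitable water is the column-integrated vapour mass per unit area: PW = (1/g) Σ q̄ Δp, with q in kg/kg and Δp in Pa (1 kg/m² of water = 1 mm).
Layer 101.5–75 kPa: Δp = 265 hPa = 26500 Pa, q̄ = 0.0067 kg/kg → 0.0067 × 26500 / 9.8 = 18.12 mm
Layer 75–49 kPa: Δp = 260 hPa = 26000 Pa, q̄ = 0.0024 kg/kg → 0.0024 × 26000 / 9.8 = 6.37 mm
Layer 49–45 kPa: Δp = 40 hPa = 4000 Pa, q̄ = 0.0013 kg/kg → 0.0013 × 4000 / 9.8 = 0.53 mm
Layer 45–41 kPa: Δp = 40 hPa = 4000 Pa, q̄ = 0.0008 kg/kg → 0.0008 × 4000 / 9.8 = 0.33 mm
Layer 41–30 kPa: Δp = 110 hPa = 11000 Pa, q̄ = 0.0012 kg/kg → 0.0012 × 11000 / 9.8 = 1.35 mm
PW = 18.12 + 6.37 + 0.53 + 0.33 + 1.35 = 26.70 ≈ 26.7 mm.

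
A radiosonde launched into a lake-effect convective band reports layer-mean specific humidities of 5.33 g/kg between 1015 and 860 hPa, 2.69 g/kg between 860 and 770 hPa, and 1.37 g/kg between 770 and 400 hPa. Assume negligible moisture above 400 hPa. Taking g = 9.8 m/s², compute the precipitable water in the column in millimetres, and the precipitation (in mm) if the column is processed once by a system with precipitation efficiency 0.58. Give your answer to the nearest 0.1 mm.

Precipitable water is the column-integrated vapour mass per unit area: PW = (1/g) Σ q̄ Δp, with q in kg/kg and Δp in Pa (1 kg/m² of water = 1 mm).
Layer 1015–860 hPa: Δp = 155 hPa = 15500 Pa, q̄ = 0.00533 kg/kg → 0.00533 × 15500 / 9.8 = 8.43 mm
Layer 860–770 hPa: Δp = 90 hPa = 9000 Pa, q̄ = 0.00269 kg/kg → 0.00269 × 9000 / 9.8 = 2.47 mm
Layer 770–400 hPa: Δp = 370 hPa = 37000 Pa, q̄ = 0.00137 kg/kg → 0.00137 × 37000 / 9.8 = 5.17 mm
PW = 8.43 + 2.47 + 5.17 = 16.07 ≈ 16.1 mm.
Precipitation = ε × PW = 0.58 × 16.1 = 9.3 mm.

PW ≈ 16.1 mm; precipitation ≈ 9.3 mm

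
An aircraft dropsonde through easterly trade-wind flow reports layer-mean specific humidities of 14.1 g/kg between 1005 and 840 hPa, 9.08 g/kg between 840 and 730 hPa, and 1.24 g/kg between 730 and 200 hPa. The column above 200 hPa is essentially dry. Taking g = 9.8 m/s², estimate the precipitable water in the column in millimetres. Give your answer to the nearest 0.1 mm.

PW ≈ 40.6 mm

Precipitable water is the column-integrated vapour mass per unit area: PW = (1/g) Σ q̄ Δp, with q in kg/kg and Δp in Pa (1 kg/m² of water = 1 mm).
Layer 1005–840 hPa: Δp = 165 hPa = 16500 Pa, q̄ = 0.0141 kg/kg → 0.0141 × 16500 / 9.8 = 23.74 mm
Layer 840–730 hPa: Δp = 110 hPa = 11000 Pa, q̄ = 0.00908 kg/kg → 0.00908 × 11000 / 9.8 = 10.19 mm
Layer 730–200 hPa: Δp = 530 hPa = 53000 Pa, q̄ = 0.00124 kg/kg → 0.00124 × 53000 / 9.8 = 6.71 mm
PW = 23.74 + 10.19 + 6.71 = 40.64 ≈ 40.6 mm.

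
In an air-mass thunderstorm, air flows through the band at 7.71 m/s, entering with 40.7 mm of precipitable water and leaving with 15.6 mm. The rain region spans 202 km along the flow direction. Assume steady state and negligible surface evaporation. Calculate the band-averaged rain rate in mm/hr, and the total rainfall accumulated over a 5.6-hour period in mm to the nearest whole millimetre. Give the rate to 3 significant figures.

R ≈ 3.45 mm/hr; total ≈ 19 mm

Column moisture flux per unit crosswind length is F = V × PW.
Inflow: F_in = 7.71 × 40.7 = 313.797 mm·m/s
Outflow: F_out = 7.71 × 15.6 = 120.276 mm·m/s
Steady-state rate R = (F_in − F_out)/L = (313.797 − 120.276) / 202000 m = 9.580e-04 mm/s.
R = 9.580e-04 × 3600 = 3.45 mm/hr.
Over 5.6 h: total = 3.45 × 5.6 = 19.32 ≈ 19 mm.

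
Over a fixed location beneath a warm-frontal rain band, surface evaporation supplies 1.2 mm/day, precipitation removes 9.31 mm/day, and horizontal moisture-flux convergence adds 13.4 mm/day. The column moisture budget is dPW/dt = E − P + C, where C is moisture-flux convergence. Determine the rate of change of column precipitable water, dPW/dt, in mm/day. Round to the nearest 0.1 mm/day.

dPW/dt ≈ 5.3 mm/day

dPW/dt = E − P + C = 1.2 − 9.31 + (13.4) = 5.3 mm/day.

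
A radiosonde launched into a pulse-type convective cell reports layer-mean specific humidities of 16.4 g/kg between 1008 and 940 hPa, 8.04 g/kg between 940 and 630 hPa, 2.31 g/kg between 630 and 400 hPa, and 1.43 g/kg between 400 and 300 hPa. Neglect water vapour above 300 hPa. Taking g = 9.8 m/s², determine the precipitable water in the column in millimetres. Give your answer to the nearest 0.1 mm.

Precipitable water is the column-integrated vapour mass per unit area: PW = (1/g) Σ q̄ Δp, with q in kg/kg and Δp in Pa (1 kg/m² of water = 1 mm).
Layer 1008–940 hPa: Δp = 68 hPa = 6800 Pa, q̄ = 0.0164 kg/kg → 0.0164 × 6800 / 9.8 = 11.38 mm
Layer 940–630 hPa: Δp = 310 hPa = 31000 Pa, q̄ = 0.00804 kg/kg → 0.00804 × 31000 / 9.8 = 25.43 mm
Layer 630–400 hPa: Δp = 230 hPa = 23000 Pa, q̄ = 0.00231 kg/kg → 0.00231 × 23000 / 9.8 = 5.42 mm
Layer 400–300 hPa: Δp = 100 hPa = 10000 Pa, q̄ = 0.00143 kg/kg → 0.00143 × 10000 / 9.8 = 1.46 mm
PW = 11.38 + 25.43 + 5.42 + 1.46 = 43.69 ≈ 43.7 mm.

PW ≈ 43.7 mm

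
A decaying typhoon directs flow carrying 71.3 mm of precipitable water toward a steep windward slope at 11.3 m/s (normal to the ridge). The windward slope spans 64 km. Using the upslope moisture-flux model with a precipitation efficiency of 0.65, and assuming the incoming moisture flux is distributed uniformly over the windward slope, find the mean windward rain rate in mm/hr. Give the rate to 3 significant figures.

Incoming column moisture flux per unit ridge length: F = V × PW = 11.3 × 71.3 = 805.69 mm·m/s.
Spread over the 64 km slope with efficiency ε = 0.65: R = ε·F/W = 0.65 × 805.69 / 64000 m = 8.183e-03 mm/s.
R = 8.183e-03 × 3600 = 29.5 mm/hr.

R ≈ 29.5 mm/hr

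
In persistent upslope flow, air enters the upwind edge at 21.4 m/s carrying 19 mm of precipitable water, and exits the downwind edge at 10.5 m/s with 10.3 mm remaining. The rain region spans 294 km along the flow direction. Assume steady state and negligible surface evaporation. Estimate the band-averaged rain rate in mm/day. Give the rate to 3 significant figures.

R ≈ 87.7 mm/day

Column moisture flux per unit crosswind length is F = V × PW.
Inflow: F_in = 21.4 × 19 = 406.6 mm·m/s
Outflow: F_out = 10.5 × 10.3 = 108.15 mm·m/s
Steady-state rate R = (F_in − F_out)/L = (406.6 − 108.15) / 294000 m = 1.015e-03 mm/s.
R = 1.015e-03 × 3600 × 24 = 87.7 mm/day.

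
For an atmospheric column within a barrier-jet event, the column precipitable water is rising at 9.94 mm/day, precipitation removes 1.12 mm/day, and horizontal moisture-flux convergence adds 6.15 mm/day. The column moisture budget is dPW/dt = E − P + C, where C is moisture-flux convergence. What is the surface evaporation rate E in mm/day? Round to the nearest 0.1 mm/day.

dPW/dt = +9.94 mm/day.
E = dPW/dt + P − C = (+9.94) + 1.12 − (6.15) = 4.9 mm/day.

E ≈ 4.9 mm/day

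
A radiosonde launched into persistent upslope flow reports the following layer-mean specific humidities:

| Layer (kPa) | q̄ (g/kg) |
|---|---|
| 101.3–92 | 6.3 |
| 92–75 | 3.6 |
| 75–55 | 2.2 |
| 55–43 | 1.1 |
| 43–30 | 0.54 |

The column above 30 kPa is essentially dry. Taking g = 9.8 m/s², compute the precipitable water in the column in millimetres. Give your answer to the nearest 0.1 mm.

PW ≈ 18.8 mm

Precipitable water is the column-integrated vapour mass per unit area: PW = (1/g) Σ q̄ Δp, with q in kg/kg and Δp in Pa (1 kg/m² of water = 1 mm).
Layer 101.3–92 kPa: Δp = 93 hPa = 9300 Pa, q̄ = 0.0063 kg/kg → 0.0063 × 9300 / 9.8 = 5.98 mm
Layer 92–75 kPa: Δp = 170 hPa = 17000 Pa, q̄ = 0.0036 kg/kg → 0.0036 × 17000 / 9.8 = 6.24 mm
Layer 75–55 kPa: Δp = 200 hPa = 20000 Pa, q̄ = 0.0022 kg/kg → 0.0022 × 20000 / 9.8 = 4.49 mm
Layer 55–43 kPa: Δp = 120 hPa = 12000 Pa, q̄ = 0.0011 kg/kg → 0.0011 × 12000 / 9.8 = 1.35 mm
Layer 43–30 kPa: Δp = 130 hPa = 13000 Pa, q̄ = 0.00054 kg/kg → 0.00054 × 13000 / 9.8 = 0.72 mm
PW = 5.98 + 6.24 + 4.49 + 1.35 + 0.72 = 18.78 ≈ 18.8 mm.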